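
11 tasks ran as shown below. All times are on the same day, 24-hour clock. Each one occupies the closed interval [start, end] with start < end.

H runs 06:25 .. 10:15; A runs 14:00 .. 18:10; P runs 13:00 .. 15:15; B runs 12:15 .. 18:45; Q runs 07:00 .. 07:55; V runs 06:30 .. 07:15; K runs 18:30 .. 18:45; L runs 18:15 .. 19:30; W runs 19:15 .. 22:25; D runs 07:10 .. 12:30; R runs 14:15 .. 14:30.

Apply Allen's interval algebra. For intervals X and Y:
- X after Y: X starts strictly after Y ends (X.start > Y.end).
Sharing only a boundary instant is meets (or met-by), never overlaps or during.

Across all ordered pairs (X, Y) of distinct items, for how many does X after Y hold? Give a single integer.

Checking all 110 ordered pairs for relation 'after'; matching pairs in alphabetical order:
(A, D): A after D ✓
(A, H): A after H ✓
(A, Q): A after Q ✓
(A, V): A after V ✓
(B, H): B after H ✓
(B, Q): B after Q ✓
(B, V): B after V ✓
(K, A): K after A ✓
(K, D): K after D ✓
(K, H): K after H ✓
(K, P): K after P ✓
(K, Q): K after Q ✓
(K, R): K after R ✓
(K, V): K after V ✓
(L, A): L after A ✓
(L, D): L after D ✓
(L, H): L after H ✓
(L, P): L after P ✓
(L, Q): L after Q ✓
(L, R): L after R ✓
(L, V): L after V ✓
(P, D): P after D ✓
(P, H): P after H ✓
(P, Q): P after Q ✓
... plus 14 further pairs not listed.
Count: 38.

38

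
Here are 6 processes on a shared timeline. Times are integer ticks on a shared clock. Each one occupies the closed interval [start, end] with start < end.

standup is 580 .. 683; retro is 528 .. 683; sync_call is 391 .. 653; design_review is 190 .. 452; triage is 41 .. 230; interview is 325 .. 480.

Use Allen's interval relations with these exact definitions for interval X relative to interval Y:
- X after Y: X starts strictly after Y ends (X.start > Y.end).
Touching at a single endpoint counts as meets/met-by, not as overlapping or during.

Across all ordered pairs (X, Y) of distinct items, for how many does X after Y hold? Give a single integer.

Checking all 30 ordered pairs for relation 'after'; matching pairs in alphabetical order:
(interview, triage): interview after triage ✓
(retro, design_review): retro after design_review ✓
(retro, interview): retro after interview ✓
(retro, triage): retro after triage ✓
(standup, design_review): standup after design_review ✓
(standup, interview): standup after interview ✓
(standup, triage): standup after triage ✓
(sync_call, triage): sync_call after triage ✓
Count: 8.

8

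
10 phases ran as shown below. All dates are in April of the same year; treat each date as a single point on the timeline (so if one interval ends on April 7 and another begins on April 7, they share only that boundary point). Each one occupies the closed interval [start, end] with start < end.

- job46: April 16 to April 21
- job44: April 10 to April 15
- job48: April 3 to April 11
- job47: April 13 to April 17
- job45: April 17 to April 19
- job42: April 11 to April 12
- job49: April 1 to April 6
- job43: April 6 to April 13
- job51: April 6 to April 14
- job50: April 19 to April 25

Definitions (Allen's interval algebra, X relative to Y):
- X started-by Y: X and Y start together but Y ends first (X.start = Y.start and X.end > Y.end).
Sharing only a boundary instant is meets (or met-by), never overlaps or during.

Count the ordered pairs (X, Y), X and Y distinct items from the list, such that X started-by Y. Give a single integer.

Checking all 90 ordered pairs for relation 'started-by'; matching pairs in alphabetical order:
(job51, job43): job51 started-by job43 ✓
Count: 1.

1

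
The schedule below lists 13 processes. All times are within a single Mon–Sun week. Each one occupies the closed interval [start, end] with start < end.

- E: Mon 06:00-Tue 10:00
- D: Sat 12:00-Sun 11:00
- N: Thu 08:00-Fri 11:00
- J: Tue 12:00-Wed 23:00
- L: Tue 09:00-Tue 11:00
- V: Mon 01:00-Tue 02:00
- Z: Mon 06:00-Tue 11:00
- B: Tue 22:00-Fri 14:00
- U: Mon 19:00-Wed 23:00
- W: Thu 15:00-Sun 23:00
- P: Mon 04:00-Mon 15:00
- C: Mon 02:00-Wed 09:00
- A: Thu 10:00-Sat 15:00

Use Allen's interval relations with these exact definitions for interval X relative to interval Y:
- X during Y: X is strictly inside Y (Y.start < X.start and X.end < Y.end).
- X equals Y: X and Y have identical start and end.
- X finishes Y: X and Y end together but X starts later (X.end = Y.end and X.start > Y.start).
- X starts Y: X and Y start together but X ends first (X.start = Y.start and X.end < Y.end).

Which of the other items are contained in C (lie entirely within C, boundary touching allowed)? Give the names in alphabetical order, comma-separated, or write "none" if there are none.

E, L, P, Z

Target C = [Mon 02:00, Wed 09:00].
A [Thu 10:00, Sat 15:00] → after → no.
B [Tue 22:00, Fri 14:00] → overlapped-by → no.
D [Sat 12:00, Sun 11:00] → after → no.
E [Mon 06:00, Tue 10:00] → during → yes.
J [Tue 12:00, Wed 23:00] → overlapped-by → no.
L [Tue 09:00, Tue 11:00] → during → yes.
N [Thu 08:00, Fri 11:00] → after → no.
P [Mon 04:00, Mon 15:00] → during → yes.
U [Mon 19:00, Wed 23:00] → overlapped-by → no.
V [Mon 01:00, Tue 02:00] → overlaps → no.
W [Thu 15:00, Sun 23:00] → after → no.
Z [Mon 06:00, Tue 11:00] → during → yes.
Result: E, L, P, Z.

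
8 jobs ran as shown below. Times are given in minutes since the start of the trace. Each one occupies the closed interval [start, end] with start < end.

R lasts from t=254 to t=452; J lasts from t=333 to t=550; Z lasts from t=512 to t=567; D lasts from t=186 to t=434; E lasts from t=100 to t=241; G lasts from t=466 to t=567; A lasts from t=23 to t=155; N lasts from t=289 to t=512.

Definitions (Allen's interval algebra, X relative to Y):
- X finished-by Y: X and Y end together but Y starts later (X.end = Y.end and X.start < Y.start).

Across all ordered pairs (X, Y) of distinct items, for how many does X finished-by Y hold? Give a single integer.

1

Checking all 56 ordered pairs for relation 'finished-by'; matching pairs in alphabetical order:
(G, Z): G finished-by Z ✓
Count: 1.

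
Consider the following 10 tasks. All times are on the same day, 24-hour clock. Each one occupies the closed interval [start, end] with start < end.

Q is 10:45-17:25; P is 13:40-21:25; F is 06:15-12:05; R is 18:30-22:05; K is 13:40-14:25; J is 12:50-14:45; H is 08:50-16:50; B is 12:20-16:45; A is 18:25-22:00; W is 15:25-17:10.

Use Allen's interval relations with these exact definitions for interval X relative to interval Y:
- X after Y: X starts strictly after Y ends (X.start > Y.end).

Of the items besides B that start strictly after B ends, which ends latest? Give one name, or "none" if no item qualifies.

R

Target B = [12:20, 16:45].
A [18:25, 22:00] → after → candidate.
F [06:15, 12:05] → before → excluded.
H [08:50, 16:50] → contains → excluded.
J [12:50, 14:45] → during → excluded.
K [13:40, 14:25] → during → excluded.
P [13:40, 21:25] → overlapped-by → excluded.
Q [10:45, 17:25] → contains → excluded.
R [18:30, 22:05] → after → candidate.
W [15:25, 17:10] → overlapped-by → excluded.
Among candidates, latest end is 22:05 → R.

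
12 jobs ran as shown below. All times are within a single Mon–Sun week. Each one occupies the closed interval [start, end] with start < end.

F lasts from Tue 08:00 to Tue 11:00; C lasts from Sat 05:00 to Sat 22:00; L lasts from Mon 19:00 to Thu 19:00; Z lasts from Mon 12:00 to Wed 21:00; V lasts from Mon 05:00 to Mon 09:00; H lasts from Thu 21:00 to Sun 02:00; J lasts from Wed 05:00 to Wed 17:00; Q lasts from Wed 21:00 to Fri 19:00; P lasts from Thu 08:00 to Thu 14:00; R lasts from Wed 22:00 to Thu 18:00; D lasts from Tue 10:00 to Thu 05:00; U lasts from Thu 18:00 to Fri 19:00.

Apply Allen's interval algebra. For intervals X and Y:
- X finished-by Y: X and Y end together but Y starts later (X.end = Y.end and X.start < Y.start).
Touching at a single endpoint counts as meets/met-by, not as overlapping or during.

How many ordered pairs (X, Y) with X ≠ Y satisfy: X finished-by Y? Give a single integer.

Checking all 132 ordered pairs for relation 'finished-by'; matching pairs in alphabetical order:
(Q, U): Q finished-by U ✓
Count: 1.

1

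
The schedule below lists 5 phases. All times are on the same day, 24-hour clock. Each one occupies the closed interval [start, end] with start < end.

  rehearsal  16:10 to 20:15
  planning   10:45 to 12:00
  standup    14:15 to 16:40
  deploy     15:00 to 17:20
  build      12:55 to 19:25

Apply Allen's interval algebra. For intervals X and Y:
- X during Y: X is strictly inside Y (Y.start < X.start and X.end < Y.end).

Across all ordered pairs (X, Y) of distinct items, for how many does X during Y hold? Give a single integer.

Checking all 20 ordered pairs for relation 'during'; matching pairs in alphabetical order:
(deploy, build): deploy during build ✓
(standup, build): standup during build ✓
Count: 2.

2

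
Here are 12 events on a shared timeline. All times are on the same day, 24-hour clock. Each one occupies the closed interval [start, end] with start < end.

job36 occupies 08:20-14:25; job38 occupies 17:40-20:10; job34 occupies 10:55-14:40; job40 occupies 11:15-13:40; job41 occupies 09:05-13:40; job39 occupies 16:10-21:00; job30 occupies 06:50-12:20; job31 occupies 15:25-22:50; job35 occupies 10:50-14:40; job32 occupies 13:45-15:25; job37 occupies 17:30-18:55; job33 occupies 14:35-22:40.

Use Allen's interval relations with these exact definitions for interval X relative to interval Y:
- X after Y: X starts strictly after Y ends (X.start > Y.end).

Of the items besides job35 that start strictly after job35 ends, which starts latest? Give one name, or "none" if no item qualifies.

Target job35 = [10:50, 14:40].
job30 [06:50, 12:20] → overlaps → excluded.
job31 [15:25, 22:50] → after → candidate.
job32 [13:45, 15:25] → overlapped-by → excluded.
job33 [14:35, 22:40] → overlapped-by → excluded.
job34 [10:55, 14:40] → finishes → excluded.
job36 [08:20, 14:25] → overlaps → excluded.
job37 [17:30, 18:55] → after → candidate.
job38 [17:40, 20:10] → after → candidate.
job39 [16:10, 21:00] → after → candidate.
job40 [11:15, 13:40] → during → excluded.
job41 [09:05, 13:40] → overlaps → excluded.
Among candidates, latest start is 17:40 → job38.

job38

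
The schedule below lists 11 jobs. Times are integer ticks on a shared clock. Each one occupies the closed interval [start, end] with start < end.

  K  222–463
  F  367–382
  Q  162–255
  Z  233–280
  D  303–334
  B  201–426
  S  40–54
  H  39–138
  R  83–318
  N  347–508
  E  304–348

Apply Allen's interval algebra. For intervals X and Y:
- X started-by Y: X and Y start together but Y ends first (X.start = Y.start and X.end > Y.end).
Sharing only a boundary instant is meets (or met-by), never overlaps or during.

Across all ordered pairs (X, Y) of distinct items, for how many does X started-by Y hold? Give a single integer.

Checking all 110 ordered pairs for relation 'started-by'; matching pairs in alphabetical order:
No pair satisfies it.
Count: 0.

0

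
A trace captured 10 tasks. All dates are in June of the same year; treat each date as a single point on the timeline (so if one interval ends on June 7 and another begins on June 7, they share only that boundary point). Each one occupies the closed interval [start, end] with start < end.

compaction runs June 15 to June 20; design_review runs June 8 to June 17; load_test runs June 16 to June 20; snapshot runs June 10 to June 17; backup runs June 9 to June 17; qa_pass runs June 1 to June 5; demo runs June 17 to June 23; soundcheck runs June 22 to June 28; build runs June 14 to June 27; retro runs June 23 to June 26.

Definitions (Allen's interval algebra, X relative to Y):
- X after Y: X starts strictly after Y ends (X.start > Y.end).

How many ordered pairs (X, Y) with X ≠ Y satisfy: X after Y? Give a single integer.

Checking all 90 ordered pairs for relation 'after'; matching pairs in alphabetical order:
(backup, qa_pass): backup after qa_pass ✓
(build, qa_pass): build after qa_pass ✓
(compaction, qa_pass): compaction after qa_pass ✓
(demo, qa_pass): demo after qa_pass ✓
(design_review, qa_pass): design_review after qa_pass ✓
(load_test, qa_pass): load_test after qa_pass ✓
(retro, backup): retro after backup ✓
(retro, compaction): retro after compaction ✓
(retro, design_review): retro after design_review ✓
(retro, load_test): retro after load_test ✓
(retro, qa_pass): retro after qa_pass ✓
(retro, snapshot): retro after snapshot ✓
(snapshot, qa_pass): snapshot after qa_pass ✓
(soundcheck, backup): soundcheck after backup ✓
(soundcheck, compaction): soundcheck after compaction ✓
(soundcheck, design_review): soundcheck after design_review ✓
(soundcheck, load_test): soundcheck after load_test ✓
(soundcheck, qa_pass): soundcheck after qa_pass ✓
(soundcheck, snapshot): soundcheck after snapshot ✓
Count: 19.

19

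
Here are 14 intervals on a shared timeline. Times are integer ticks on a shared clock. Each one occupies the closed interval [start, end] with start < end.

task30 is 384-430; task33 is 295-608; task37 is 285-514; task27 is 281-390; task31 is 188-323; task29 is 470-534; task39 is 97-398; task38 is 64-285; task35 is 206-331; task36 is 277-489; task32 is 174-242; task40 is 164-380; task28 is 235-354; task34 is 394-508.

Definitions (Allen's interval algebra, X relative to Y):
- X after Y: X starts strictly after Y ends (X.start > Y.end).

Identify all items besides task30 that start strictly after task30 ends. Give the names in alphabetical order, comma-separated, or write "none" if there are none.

Target task30 = [384, 430].
task27 [281, 390] → overlaps → no.
task28 [235, 354] → before → no.
task29 [470, 534] → after → yes.
task31 [188, 323] → before → no.
task32 [174, 242] → before → no.
task33 [295, 608] → contains → no.
task34 [394, 508] → overlapped-by → no.
task35 [206, 331] → before → no.
task36 [277, 489] → contains → no.
task37 [285, 514] → contains → no.
task38 [64, 285] → before → no.
task39 [97, 398] → overlaps → no.
task40 [164, 380] → before → no.
Result: task29.

task29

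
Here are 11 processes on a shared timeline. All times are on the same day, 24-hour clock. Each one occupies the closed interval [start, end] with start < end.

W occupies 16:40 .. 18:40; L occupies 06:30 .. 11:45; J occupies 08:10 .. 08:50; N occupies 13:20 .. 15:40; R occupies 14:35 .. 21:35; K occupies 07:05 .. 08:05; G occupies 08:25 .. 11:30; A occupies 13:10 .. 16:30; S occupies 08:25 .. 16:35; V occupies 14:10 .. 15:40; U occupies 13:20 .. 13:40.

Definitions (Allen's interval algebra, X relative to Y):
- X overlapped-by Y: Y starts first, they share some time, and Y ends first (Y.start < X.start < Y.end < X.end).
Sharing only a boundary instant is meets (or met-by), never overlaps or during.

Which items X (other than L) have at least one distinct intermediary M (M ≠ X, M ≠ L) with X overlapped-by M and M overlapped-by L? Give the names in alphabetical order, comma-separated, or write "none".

R

Target L = [06:30, 11:45].
Intermediaries M with M overlapped-by L: S.
Via S — items with X overlapped-by S: R.
Union: R.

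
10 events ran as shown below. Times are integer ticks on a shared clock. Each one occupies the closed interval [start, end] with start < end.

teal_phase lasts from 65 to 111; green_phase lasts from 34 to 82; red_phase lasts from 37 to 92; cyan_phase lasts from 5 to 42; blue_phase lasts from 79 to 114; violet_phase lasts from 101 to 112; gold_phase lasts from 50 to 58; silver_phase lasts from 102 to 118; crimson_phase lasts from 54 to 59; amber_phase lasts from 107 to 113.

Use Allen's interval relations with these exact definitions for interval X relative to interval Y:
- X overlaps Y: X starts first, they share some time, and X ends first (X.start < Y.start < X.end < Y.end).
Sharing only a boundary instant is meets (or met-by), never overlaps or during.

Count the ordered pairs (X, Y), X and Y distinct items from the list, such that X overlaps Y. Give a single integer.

Checking all 90 ordered pairs for relation 'overlaps'; matching pairs in alphabetical order:
(blue_phase, silver_phase): blue_phase overlaps silver_phase ✓
(cyan_phase, green_phase): cyan_phase overlaps green_phase ✓
(cyan_phase, red_phase): cyan_phase overlaps red_phase ✓
(gold_phase, crimson_phase): gold_phase overlaps crimson_phase ✓
(green_phase, blue_phase): green_phase overlaps blue_phase ✓
(green_phase, red_phase): green_phase overlaps red_phase ✓
(green_phase, teal_phase): green_phase overlaps teal_phase ✓
(red_phase, blue_phase): red_phase overlaps blue_phase ✓
(red_phase, teal_phase): red_phase overlaps teal_phase ✓
(teal_phase, amber_phase): teal_phase overlaps amber_phase ✓
(teal_phase, blue_phase): teal_phase overlaps blue_phase ✓
(teal_phase, silver_phase): teal_phase overlaps silver_phase ✓
(teal_phase, violet_phase): teal_phase overlaps violet_phase ✓
(violet_phase, amber_phase): violet_phase overlaps amber_phase ✓
(violet_phase, silver_phase): violet_phase overlaps silver_phase ✓
Count: 15.

15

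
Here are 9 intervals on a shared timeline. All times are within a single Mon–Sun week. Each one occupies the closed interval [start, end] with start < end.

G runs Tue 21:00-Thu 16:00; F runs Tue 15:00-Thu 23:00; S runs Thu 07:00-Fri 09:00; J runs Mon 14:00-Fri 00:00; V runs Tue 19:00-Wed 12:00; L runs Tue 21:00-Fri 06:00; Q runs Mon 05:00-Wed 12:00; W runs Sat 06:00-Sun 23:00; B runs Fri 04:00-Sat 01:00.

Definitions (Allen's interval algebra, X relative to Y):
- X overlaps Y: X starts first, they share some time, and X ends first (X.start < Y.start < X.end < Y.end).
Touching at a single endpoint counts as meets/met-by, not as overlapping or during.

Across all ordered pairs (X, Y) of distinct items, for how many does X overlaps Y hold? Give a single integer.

14

Checking all 72 ordered pairs for relation 'overlaps'; matching pairs in alphabetical order:
(F, L): F overlaps L ✓
(F, S): F overlaps S ✓
(G, S): G overlaps S ✓
(J, L): J overlaps L ✓
(J, S): J overlaps S ✓
(L, B): L overlaps B ✓
(L, S): L overlaps S ✓
(Q, F): Q overlaps F ✓
(Q, G): Q overlaps G ✓
(Q, J): Q overlaps J ✓
(Q, L): Q overlaps L ✓
(S, B): S overlaps B ✓
(V, G): V overlaps G ✓
(V, L): V overlaps L ✓
Count: 14.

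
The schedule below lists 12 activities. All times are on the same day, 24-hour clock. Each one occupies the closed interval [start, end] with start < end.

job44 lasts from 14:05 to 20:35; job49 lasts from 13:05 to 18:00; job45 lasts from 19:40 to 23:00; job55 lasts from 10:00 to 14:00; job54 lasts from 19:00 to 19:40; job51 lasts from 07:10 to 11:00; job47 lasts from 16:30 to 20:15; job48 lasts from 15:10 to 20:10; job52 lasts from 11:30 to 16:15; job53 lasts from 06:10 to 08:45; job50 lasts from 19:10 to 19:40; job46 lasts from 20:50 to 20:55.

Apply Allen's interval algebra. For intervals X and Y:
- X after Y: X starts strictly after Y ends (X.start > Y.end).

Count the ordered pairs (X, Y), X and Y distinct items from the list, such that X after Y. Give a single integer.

Checking all 132 ordered pairs for relation 'after'; matching pairs in alphabetical order:
(job44, job51): job44 after job51 ✓
(job44, job53): job44 after job53 ✓
(job44, job55): job44 after job55 ✓
(job45, job49): job45 after job49 ✓
(job45, job51): job45 after job51 ✓
(job45, job52): job45 after job52 ✓
(job45, job53): job45 after job53 ✓
(job45, job55): job45 after job55 ✓
(job46, job44): job46 after job44 ✓
(job46, job47): job46 after job47 ✓
(job46, job48): job46 after job48 ✓
(job46, job49): job46 after job49 ✓
(job46, job50): job46 after job50 ✓
(job46, job51): job46 after job51 ✓
(job46, job52): job46 after job52 ✓
(job46, job53): job46 after job53 ✓
(job46, job54): job46 after job54 ✓
(job46, job55): job46 after job55 ✓
(job47, job51): job47 after job51 ✓
(job47, job52): job47 after job52 ✓
(job47, job53): job47 after job53 ✓
(job47, job55): job47 after job55 ✓
(job48, job51): job48 after job51 ✓
(job48, job53): job48 after job53 ✓
... plus 16 further pairs not listed.
Count: 40.

40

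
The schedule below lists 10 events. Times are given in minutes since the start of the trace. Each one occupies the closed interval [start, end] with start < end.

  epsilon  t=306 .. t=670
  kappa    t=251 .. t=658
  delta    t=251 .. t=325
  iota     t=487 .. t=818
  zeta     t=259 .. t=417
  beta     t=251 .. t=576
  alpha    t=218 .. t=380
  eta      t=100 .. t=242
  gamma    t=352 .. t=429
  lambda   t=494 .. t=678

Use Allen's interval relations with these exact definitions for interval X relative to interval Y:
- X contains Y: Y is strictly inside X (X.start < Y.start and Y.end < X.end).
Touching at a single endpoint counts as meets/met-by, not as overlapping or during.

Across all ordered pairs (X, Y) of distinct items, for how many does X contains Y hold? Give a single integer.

Checking all 90 ordered pairs for relation 'contains'; matching pairs in alphabetical order:
(alpha, delta): alpha contains delta ✓
(beta, gamma): beta contains gamma ✓
(beta, zeta): beta contains zeta ✓
(epsilon, gamma): epsilon contains gamma ✓
(iota, lambda): iota contains lambda ✓
(kappa, gamma): kappa contains gamma ✓
(kappa, zeta): kappa contains zeta ✓
Count: 7.

7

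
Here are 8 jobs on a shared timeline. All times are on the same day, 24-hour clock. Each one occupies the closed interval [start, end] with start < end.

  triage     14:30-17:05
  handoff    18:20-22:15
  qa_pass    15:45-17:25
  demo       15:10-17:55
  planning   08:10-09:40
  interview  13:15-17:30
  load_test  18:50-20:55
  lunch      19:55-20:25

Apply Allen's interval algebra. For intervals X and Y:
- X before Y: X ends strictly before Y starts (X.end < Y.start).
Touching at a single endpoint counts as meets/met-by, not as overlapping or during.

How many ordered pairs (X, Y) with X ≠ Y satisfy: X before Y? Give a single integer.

19

Checking all 56 ordered pairs for relation 'before'; matching pairs in alphabetical order:
(demo, handoff): demo before handoff ✓
(demo, load_test): demo before load_test ✓
(demo, lunch): demo before lunch ✓
(interview, handoff): interview before handoff ✓
(interview, load_test): interview before load_test ✓
(interview, lunch): interview before lunch ✓
(planning, demo): planning before demo ✓
(planning, handoff): planning before handoff ✓
(planning, interview): planning before interview ✓
(planning, load_test): planning before load_test ✓
(planning, lunch): planning before lunch ✓
(planning, qa_pass): planning before qa_pass ✓
(planning, triage): planning before triage ✓
(qa_pass, handoff): qa_pass before handoff ✓
(qa_pass, load_test): qa_pass before load_test ✓
(qa_pass, lunch): qa_pass before lunch ✓
(triage, handoff): triage before handoff ✓
(triage, load_test): triage before load_test ✓
(triage, lunch): triage before lunch ✓
Count: 19.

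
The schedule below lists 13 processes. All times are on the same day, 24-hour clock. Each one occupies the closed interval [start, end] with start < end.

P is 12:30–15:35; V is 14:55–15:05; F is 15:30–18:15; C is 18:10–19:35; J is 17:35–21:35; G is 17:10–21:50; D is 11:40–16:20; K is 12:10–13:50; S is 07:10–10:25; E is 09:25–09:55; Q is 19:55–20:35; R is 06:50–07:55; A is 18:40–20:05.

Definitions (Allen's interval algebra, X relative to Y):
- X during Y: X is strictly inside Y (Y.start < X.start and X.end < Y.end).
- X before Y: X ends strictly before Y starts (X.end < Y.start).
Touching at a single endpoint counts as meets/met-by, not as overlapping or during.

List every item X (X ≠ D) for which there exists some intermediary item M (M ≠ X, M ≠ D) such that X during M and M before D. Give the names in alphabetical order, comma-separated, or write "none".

E

Target D = [11:40, 16:20].
Intermediaries M with M before D: E, R, S.
Via E — items with X during E: none.
Via R — items with X during R: none.
Via S — items with X during S: E.
Union: E.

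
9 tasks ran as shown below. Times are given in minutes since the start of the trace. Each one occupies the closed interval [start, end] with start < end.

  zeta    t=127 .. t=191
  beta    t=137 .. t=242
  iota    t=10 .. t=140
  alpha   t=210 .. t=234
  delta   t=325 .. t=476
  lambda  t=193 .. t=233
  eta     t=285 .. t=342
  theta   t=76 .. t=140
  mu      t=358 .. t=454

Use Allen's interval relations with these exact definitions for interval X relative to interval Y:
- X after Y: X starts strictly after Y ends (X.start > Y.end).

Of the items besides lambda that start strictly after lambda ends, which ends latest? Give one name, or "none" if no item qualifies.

Target lambda = [t=193, t=233].
alpha [t=210, t=234] → overlapped-by → excluded.
beta [t=137, t=242] → contains → excluded.
delta [t=325, t=476] → after → candidate.
eta [t=285, t=342] → after → candidate.
iota [t=10, t=140] → before → excluded.
mu [t=358, t=454] → after → candidate.
theta [t=76, t=140] → before → excluded.
zeta [t=127, t=191] → before → excluded.
Among candidates, latest end is t=476 → delta.

delta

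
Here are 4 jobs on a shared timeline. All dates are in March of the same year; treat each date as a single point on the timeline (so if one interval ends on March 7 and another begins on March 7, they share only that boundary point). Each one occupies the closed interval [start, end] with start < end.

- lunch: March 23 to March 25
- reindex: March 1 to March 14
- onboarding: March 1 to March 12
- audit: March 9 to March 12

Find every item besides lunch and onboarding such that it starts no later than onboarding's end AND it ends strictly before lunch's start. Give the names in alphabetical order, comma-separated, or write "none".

audit, reindex

Conditions: its start is no later than onboarding's end (X.start <= March 12) AND its end is strictly before lunch's start (X.end < March 23).
audit: start March 9 <= March 12? ✓; end March 12 < March 23? ✓ → yes.
reindex: start March 1 <= March 12? ✓; end March 14 < March 23? ✓ → yes.
Result: audit, reindex.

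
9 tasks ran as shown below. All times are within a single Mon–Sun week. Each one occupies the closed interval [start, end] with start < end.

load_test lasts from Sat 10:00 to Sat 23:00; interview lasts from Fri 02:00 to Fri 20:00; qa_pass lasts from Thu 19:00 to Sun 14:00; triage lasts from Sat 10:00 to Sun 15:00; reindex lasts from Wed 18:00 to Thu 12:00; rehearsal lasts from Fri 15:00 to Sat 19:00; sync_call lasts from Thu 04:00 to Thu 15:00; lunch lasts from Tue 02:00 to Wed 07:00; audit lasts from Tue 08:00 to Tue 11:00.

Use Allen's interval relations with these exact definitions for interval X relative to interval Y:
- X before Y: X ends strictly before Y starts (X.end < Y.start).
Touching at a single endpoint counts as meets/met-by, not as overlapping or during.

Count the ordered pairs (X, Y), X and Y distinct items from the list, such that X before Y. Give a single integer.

26

Checking all 72 ordered pairs for relation 'before'; matching pairs in alphabetical order:
(audit, interview): audit before interview ✓
(audit, load_test): audit before load_test ✓
(audit, qa_pass): audit before qa_pass ✓
(audit, rehearsal): audit before rehearsal ✓
(audit, reindex): audit before reindex ✓
(audit, sync_call): audit before sync_call ✓
(audit, triage): audit before triage ✓
(interview, load_test): interview before load_test ✓
(interview, triage): interview before triage ✓
(lunch, interview): lunch before interview ✓
(lunch, load_test): lunch before load_test ✓
(lunch, qa_pass): lunch before qa_pass ✓
(lunch, rehearsal): lunch before rehearsal ✓
(lunch, reindex): lunch before reindex ✓
(lunch, sync_call): lunch before sync_call ✓
(lunch, triage): lunch before triage ✓
(reindex, interview): reindex before interview ✓
(reindex, load_test): reindex before load_test ✓
(reindex, qa_pass): reindex before qa_pass ✓
(reindex, rehearsal): reindex before rehearsal ✓
(reindex, triage): reindex before triage ✓
(sync_call, interview): sync_call before interview ✓
(sync_call, load_test): sync_call before load_test ✓
(sync_call, qa_pass): sync_call before qa_pass ✓
... plus 2 further pairs not listed.
Count: 26.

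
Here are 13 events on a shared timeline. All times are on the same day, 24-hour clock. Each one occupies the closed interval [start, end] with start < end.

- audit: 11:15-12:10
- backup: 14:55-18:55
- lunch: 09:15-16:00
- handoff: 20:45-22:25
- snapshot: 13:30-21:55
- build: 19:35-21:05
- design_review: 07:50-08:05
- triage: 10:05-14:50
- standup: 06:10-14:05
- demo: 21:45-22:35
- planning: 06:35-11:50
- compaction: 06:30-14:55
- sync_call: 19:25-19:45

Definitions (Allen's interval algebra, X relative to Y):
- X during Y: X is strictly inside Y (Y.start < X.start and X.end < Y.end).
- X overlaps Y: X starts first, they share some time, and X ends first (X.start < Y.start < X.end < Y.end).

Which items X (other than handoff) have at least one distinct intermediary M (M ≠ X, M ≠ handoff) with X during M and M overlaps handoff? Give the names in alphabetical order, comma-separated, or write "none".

Target handoff = [20:45, 22:25].
Intermediaries M with M overlaps handoff: build, snapshot.
Via build — items with X during build: none.
Via snapshot — items with X during snapshot: backup, build, sync_call.
Union: backup, build, sync_call.

backup, build, sync_call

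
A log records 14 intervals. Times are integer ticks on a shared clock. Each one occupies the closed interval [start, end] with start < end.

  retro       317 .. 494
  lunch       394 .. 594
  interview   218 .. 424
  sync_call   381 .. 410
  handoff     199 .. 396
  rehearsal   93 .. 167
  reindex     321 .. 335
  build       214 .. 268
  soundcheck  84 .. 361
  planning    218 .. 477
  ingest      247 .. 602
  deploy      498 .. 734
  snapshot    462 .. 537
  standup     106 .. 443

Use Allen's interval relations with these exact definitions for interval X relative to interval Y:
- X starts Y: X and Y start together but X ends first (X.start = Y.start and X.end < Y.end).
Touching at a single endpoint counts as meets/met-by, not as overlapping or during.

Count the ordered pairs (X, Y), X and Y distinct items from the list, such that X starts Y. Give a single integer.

1

Checking all 182 ordered pairs for relation 'starts'; matching pairs in alphabetical order:
(interview, planning): interview starts planning ✓
Count: 1.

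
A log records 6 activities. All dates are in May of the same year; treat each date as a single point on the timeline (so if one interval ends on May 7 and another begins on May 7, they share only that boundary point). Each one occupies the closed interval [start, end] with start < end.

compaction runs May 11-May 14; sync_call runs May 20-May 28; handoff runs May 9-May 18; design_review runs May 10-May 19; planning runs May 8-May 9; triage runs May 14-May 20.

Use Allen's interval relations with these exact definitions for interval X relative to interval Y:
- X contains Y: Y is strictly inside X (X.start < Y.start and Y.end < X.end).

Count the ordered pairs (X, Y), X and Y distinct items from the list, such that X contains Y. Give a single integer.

Checking all 30 ordered pairs for relation 'contains'; matching pairs in alphabetical order:
(design_review, compaction): design_review contains compaction ✓
(handoff, compaction): handoff contains compaction ✓
Count: 2.

2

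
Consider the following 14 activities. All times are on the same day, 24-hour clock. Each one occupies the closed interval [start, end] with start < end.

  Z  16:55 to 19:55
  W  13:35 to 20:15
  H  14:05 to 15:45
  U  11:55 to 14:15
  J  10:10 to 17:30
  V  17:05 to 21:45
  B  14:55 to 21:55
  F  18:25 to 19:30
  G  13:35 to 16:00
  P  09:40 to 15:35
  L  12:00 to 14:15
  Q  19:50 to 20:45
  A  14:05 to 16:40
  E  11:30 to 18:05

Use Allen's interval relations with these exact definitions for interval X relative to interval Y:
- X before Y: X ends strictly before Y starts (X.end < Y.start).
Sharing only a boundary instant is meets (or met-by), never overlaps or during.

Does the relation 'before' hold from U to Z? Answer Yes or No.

U = [11:55, 14:15], Z = [16:55, 19:55].
Actual relation of U to Z: before.
Asked whether 'before' holds → Yes.

Yes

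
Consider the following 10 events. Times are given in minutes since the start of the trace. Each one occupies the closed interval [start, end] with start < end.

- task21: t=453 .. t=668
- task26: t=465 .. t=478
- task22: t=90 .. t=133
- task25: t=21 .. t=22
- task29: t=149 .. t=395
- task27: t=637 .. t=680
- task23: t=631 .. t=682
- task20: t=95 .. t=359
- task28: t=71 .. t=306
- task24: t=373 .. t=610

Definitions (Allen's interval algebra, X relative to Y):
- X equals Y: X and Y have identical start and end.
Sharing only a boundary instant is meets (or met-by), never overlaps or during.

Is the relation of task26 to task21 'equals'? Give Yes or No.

task26 = [t=465, t=478], task21 = [t=453, t=668].
Actual relation of task26 to task21: during.
Asked whether 'equals' holds → No.

No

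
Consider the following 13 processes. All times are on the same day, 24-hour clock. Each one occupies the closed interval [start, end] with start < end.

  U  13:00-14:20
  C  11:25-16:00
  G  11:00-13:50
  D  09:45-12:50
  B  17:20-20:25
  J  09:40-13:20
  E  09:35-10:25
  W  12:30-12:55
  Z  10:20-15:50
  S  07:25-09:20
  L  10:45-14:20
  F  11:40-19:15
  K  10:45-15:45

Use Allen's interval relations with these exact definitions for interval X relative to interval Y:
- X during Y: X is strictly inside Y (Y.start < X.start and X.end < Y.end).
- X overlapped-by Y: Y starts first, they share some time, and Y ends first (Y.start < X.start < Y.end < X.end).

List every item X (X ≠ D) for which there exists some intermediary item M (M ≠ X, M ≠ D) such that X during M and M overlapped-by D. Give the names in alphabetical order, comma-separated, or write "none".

G, K, L, U, W

Target D = [09:45, 12:50].
Intermediaries M with M overlapped-by D: C, F, G, K, L, W, Z.
Via C — items with X during C: U, W.
Via F — items with X during F: U, W.
Via G — items with X during G: W.
Via K — items with X during K: G, U, W.
Via L — items with X during L: G, W.
Via W — items with X during W: none.
Via Z — items with X during Z: G, K, L, U, W.
Union: G, K, L, U, W.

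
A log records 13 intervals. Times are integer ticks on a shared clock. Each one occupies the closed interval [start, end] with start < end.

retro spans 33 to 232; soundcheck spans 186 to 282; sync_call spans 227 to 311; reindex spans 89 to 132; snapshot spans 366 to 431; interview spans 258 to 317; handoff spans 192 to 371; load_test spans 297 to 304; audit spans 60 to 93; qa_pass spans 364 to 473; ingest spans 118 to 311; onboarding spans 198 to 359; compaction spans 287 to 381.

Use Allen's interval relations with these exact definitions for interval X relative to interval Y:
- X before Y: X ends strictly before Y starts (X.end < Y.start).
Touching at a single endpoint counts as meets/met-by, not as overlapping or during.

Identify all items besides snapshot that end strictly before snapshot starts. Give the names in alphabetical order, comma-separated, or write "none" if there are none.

audit, ingest, interview, load_test, onboarding, reindex, retro, soundcheck, sync_call

Target snapshot = [366, 431].
audit [60, 93] → before → yes.
compaction [287, 381] → overlaps → no.
handoff [192, 371] → overlaps → no.
ingest [118, 311] → before → yes.
interview [258, 317] → before → yes.
load_test [297, 304] → before → yes.
onboarding [198, 359] → before → yes.
qa_pass [364, 473] → contains → no.
reindex [89, 132] → before → yes.
retro [33, 232] → before → yes.
soundcheck [186, 282] → before → yes.
sync_call [227, 311] → before → yes.
Result: audit, ingest, interview, load_test, onboarding, reindex, retro, soundcheck, sync_call.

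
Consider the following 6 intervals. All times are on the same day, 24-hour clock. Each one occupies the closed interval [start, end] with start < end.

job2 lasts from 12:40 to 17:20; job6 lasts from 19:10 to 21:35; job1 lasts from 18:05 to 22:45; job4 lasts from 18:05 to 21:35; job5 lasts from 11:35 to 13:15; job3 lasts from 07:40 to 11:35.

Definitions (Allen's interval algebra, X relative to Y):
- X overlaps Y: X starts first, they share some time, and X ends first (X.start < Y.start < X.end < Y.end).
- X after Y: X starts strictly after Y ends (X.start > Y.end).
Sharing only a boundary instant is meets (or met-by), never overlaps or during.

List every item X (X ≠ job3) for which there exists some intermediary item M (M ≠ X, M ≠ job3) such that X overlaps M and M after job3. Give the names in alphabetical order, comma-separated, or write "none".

job5

Target job3 = [07:40, 11:35].
Intermediaries M with M after job3: job1, job2, job4, job6.
Via job1 — items with X overlaps job1: none.
Via job2 — items with X overlaps job2: job5.
Via job4 — items with X overlaps job4: none.
Via job6 — items with X overlaps job6: none.
Union: job5.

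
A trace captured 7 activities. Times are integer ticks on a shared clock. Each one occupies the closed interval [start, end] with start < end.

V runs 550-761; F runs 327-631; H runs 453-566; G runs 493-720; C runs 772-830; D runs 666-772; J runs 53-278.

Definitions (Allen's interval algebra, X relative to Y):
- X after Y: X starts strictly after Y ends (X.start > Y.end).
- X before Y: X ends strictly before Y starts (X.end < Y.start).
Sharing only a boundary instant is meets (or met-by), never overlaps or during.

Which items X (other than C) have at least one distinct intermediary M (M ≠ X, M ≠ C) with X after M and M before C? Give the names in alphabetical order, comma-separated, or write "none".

D, F, G, H, V

Target C = [772, 830].
Intermediaries M with M before C: F, G, H, J, V.
Via F — items with X after F: D.
Via G — items with X after G: none.
Via H — items with X after H: D.
Via J — items with X after J: D, F, G, H, V.
Via V — items with X after V: none.
Union: D, F, G, H, V.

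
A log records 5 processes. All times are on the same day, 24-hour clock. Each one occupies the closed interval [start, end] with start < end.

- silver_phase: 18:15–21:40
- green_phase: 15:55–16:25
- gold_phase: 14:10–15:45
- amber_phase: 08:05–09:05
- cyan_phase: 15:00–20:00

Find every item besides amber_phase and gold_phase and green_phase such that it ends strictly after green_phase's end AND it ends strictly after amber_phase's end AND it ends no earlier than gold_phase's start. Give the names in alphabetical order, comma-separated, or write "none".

Conditions: its end is strictly after green_phase's end (X.end > 16:25) AND its end is strictly after amber_phase's end (X.end > 09:05) AND its end is no earlier than gold_phase's start (X.end >= 14:10).
cyan_phase: end 20:00 > 16:25? ✓; end 20:00 > 09:05? ✓; end 20:00 >= 14:10? ✓ → yes.
silver_phase: end 21:40 > 16:25? ✓; end 21:40 > 09:05? ✓; end 21:40 >= 14:10? ✓ → yes.
Result: cyan_phase, silver_phase.

cyan_phase, silver_phase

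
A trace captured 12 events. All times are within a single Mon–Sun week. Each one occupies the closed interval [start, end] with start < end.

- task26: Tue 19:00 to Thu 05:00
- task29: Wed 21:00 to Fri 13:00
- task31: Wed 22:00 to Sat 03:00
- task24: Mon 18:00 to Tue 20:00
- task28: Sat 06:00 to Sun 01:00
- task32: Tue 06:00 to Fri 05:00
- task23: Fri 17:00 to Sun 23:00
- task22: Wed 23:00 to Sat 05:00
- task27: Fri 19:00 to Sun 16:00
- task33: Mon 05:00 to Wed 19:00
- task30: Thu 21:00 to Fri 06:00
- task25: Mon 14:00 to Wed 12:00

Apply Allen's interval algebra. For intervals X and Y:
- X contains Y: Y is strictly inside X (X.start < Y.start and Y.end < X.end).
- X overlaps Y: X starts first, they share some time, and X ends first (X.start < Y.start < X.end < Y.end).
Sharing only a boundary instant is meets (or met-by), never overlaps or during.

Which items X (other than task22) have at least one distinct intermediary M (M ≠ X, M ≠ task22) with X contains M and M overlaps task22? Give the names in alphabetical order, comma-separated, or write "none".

Target task22 = [Wed 23:00, Sat 05:00].
Intermediaries M with M overlaps task22: task26, task29, task31, task32.
Via task26 — items with X contains task26: task32.
Via task29 — items with X contains task29: none.
Via task31 — items with X contains task31: none.
Via task32 — items with X contains task32: none.
Union: task32.

task32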